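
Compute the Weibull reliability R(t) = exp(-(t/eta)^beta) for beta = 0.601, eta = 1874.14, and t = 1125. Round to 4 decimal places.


beta = 0.601, eta = 1874.14, t = 1125
t/eta = 1125 / 1874.14 = 0.6003
(t/eta)^beta = 0.6003^0.601 = 0.7358
R(t) = exp(-0.7358)
R(t) = 0.4791

0.4791


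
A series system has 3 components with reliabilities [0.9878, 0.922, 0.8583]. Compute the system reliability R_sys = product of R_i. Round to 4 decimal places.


Components: [0.9878, 0.922, 0.8583]
After component 1 (R=0.9878): product = 0.9878
After component 2 (R=0.922): product = 0.9108
After component 3 (R=0.8583): product = 0.7817
R_sys = 0.7817

0.7817


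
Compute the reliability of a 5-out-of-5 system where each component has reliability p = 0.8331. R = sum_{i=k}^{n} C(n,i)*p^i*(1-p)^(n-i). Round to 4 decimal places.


k = 5, n = 5, p = 0.8331
i=5: C(5,5)=1 * 0.8331^5 * 0.1669^0 = 0.4013
R = sum of terms = 0.4013

0.4013


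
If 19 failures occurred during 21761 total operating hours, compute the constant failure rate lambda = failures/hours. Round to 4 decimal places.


failures = 19
total_hours = 21761
lambda = 19 / 21761
lambda = 0.0009

0.0009


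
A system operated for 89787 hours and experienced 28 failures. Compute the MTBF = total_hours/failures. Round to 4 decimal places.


total_hours = 89787
failures = 28
MTBF = 89787 / 28
MTBF = 3206.6786

3206.6786


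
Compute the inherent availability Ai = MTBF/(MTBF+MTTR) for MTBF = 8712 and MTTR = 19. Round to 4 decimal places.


MTBF = 8712
MTTR = 19
MTBF + MTTR = 8731
Ai = 8712 / 8731
Ai = 0.9978

0.9978


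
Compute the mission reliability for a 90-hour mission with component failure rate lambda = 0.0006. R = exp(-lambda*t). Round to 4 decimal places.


lambda = 0.0006
mission_time = 90
lambda * t = 0.0006 * 90 = 0.054
R = exp(-0.054)
R = 0.9474

0.9474


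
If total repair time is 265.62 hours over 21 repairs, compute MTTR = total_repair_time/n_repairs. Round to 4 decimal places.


total_repair_time = 265.62
n_repairs = 21
MTTR = 265.62 / 21
MTTR = 12.6486

12.6486


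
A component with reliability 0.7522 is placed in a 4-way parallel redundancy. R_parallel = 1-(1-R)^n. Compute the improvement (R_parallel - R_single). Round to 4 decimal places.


R_single = 0.7522, n = 4
1 - R_single = 0.2478
(1 - R_single)^n = 0.2478^4 = 0.0038
R_parallel = 1 - 0.0038 = 0.9962
Improvement = 0.9962 - 0.7522
Improvement = 0.244

0.244


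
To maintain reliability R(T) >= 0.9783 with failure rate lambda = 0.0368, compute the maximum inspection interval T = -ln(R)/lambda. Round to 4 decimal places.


R_target = 0.9783
lambda = 0.0368
-ln(0.9783) = 0.0219
T = 0.0219 / 0.0368
T = 0.5962

0.5962


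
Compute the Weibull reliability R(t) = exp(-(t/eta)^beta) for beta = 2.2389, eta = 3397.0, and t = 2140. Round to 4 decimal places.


beta = 2.2389, eta = 3397.0, t = 2140
t/eta = 2140 / 3397.0 = 0.63
(t/eta)^beta = 0.63^2.2389 = 0.3554
R(t) = exp(-0.3554)
R(t) = 0.7009

0.7009


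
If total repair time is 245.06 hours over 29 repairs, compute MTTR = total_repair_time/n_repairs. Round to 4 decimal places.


total_repair_time = 245.06
n_repairs = 29
MTTR = 245.06 / 29
MTTR = 8.4503

8.4503


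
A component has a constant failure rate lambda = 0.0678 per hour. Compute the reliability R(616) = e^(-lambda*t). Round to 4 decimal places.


lambda = 0.0678
t = 616
lambda * t = 41.7648
R(t) = e^(-41.7648)
R(t) = 0.0

0.0


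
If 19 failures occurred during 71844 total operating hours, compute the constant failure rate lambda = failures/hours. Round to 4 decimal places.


failures = 19
total_hours = 71844
lambda = 19 / 71844
lambda = 0.0003

0.0003


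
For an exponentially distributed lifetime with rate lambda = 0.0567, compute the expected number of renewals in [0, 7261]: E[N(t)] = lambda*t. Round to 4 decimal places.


lambda = 0.0567
t = 7261
E[N(t)] = lambda * t
E[N(t)] = 0.0567 * 7261
E[N(t)] = 411.6987

411.6987


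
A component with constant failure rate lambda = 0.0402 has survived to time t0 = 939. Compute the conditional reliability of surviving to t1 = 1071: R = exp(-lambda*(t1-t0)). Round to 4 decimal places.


lambda = 0.0402
t0 = 939, t1 = 1071
t1 - t0 = 132
lambda * (t1-t0) = 0.0402 * 132 = 5.3064
R = exp(-5.3064)
R = 0.005

0.005


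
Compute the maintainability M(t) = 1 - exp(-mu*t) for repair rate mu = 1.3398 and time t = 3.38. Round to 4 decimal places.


mu = 1.3398, t = 3.38
mu * t = 1.3398 * 3.38 = 4.5285
exp(-4.5285) = 0.0108
M(t) = 1 - 0.0108
M(t) = 0.9892

0.9892


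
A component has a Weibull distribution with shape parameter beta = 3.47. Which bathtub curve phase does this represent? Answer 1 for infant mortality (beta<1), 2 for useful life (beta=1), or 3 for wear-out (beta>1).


beta = 3.47
Compare beta to 1:
beta < 1 => infant mortality (phase 1)
beta = 1 => useful life (phase 2)
beta > 1 => wear-out (phase 3)
Since beta = 3.47, this is wear-out (increasing failure rate)
Phase = 3

3


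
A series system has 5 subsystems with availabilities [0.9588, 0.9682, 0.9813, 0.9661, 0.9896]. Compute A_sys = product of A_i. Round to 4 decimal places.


Subsystems: [0.9588, 0.9682, 0.9813, 0.9661, 0.9896]
After subsystem 1 (A=0.9588): product = 0.9588
After subsystem 2 (A=0.9682): product = 0.9283
After subsystem 3 (A=0.9813): product = 0.911
After subsystem 4 (A=0.9661): product = 0.8801
After subsystem 5 (A=0.9896): product = 0.8709
A_sys = 0.8709

0.8709


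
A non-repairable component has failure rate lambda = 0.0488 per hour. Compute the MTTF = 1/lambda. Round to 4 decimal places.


lambda = 0.0488
MTTF = 1 / 0.0488
MTTF = 20.4918

20.4918


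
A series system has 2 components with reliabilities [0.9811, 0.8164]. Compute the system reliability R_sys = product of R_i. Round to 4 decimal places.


Components: [0.9811, 0.8164]
After component 1 (R=0.9811): product = 0.9811
After component 2 (R=0.8164): product = 0.801
R_sys = 0.801

0.801


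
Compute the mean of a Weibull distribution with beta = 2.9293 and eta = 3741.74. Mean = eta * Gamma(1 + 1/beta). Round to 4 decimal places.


beta = 2.9293, eta = 3741.74
1/beta = 0.3414
1 + 1/beta = 1.3414
Gamma(1.3414) = 0.8921
Mean = 3741.74 * 0.8921
Mean = 3337.8678

3337.8678


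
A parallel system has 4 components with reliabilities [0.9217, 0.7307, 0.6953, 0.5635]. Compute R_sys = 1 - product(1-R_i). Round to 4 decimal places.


Components: [0.9217, 0.7307, 0.6953, 0.5635]
(1 - 0.9217) = 0.0783, running product = 0.0783
(1 - 0.7307) = 0.2693, running product = 0.0211
(1 - 0.6953) = 0.3047, running product = 0.0064
(1 - 0.5635) = 0.4365, running product = 0.0028
Product of (1-R_i) = 0.0028
R_sys = 1 - 0.0028 = 0.9972

0.9972


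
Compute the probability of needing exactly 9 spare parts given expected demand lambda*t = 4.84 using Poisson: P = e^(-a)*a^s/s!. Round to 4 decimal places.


a = 4.84, s = 9
e^(-a) = e^(-4.84) = 0.0079
a^s = 4.84^9 = 1457498.9642
s! = 362880
P = 0.0079 * 1457498.9642 / 362880
P = 0.0318

0.0318


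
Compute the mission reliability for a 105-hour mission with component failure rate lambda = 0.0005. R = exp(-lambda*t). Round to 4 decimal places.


lambda = 0.0005
mission_time = 105
lambda * t = 0.0005 * 105 = 0.0525
R = exp(-0.0525)
R = 0.9489

0.9489


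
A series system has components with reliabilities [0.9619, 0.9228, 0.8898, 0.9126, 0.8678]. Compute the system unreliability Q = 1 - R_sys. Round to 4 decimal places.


Components: [0.9619, 0.9228, 0.8898, 0.9126, 0.8678]
After component 1: product = 0.9619
After component 2: product = 0.8876
After component 3: product = 0.7898
After component 4: product = 0.7208
After component 5: product = 0.6255
R_sys = 0.6255
Q = 1 - 0.6255 = 0.3745

0.3745


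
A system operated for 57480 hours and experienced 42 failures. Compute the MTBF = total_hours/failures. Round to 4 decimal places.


total_hours = 57480
failures = 42
MTBF = 57480 / 42
MTBF = 1368.5714

1368.5714


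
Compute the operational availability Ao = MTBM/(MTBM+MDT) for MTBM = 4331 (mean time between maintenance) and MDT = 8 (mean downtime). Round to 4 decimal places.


MTBM = 4331
MDT = 8
MTBM + MDT = 4339
Ao = 4331 / 4339
Ao = 0.9982

0.9982


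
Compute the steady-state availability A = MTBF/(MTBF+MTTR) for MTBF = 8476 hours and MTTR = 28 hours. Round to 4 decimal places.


MTBF = 8476
MTTR = 28
MTBF + MTTR = 8504
A = 8476 / 8504
A = 0.9967

0.9967


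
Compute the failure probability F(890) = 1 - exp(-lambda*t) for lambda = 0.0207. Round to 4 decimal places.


lambda = 0.0207, t = 890
lambda * t = 18.423
exp(-18.423) = 0.0
F(t) = 1 - 0.0
F(t) = 1.0

1.0


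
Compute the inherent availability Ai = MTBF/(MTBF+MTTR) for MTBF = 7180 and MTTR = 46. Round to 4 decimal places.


MTBF = 7180
MTTR = 46
MTBF + MTTR = 7226
Ai = 7180 / 7226
Ai = 0.9936

0.9936


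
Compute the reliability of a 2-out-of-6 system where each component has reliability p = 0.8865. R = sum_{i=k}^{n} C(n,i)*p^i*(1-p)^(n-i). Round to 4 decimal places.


k = 2, n = 6, p = 0.8865
i=2: C(6,2)=15 * 0.8865^2 * 0.1135^4 = 0.002
i=3: C(6,3)=20 * 0.8865^3 * 0.1135^3 = 0.0204
i=4: C(6,4)=15 * 0.8865^4 * 0.1135^2 = 0.1193
i=5: C(6,5)=6 * 0.8865^5 * 0.1135^1 = 0.3729
i=6: C(6,6)=1 * 0.8865^6 * 0.1135^0 = 0.4854
R = sum of terms = 0.9999

0.9999


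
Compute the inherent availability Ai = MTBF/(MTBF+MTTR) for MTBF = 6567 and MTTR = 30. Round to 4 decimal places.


MTBF = 6567
MTTR = 30
MTBF + MTTR = 6597
Ai = 6567 / 6597
Ai = 0.9955

0.9955


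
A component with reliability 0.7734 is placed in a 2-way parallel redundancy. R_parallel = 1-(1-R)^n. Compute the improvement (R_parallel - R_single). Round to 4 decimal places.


R_single = 0.7734, n = 2
1 - R_single = 0.2266
(1 - R_single)^n = 0.2266^2 = 0.0513
R_parallel = 1 - 0.0513 = 0.9487
Improvement = 0.9487 - 0.7734
Improvement = 0.1753

0.1753


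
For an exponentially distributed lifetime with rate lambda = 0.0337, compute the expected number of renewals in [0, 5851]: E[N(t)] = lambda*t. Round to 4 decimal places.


lambda = 0.0337
t = 5851
E[N(t)] = lambda * t
E[N(t)] = 0.0337 * 5851
E[N(t)] = 197.1787

197.1787


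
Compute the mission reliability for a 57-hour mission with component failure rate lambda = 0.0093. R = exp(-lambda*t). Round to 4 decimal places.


lambda = 0.0093
mission_time = 57
lambda * t = 0.0093 * 57 = 0.5301
R = exp(-0.5301)
R = 0.5885

0.5885


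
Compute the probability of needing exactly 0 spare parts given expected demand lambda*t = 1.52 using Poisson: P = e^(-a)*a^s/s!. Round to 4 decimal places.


a = 1.52, s = 0
e^(-a) = e^(-1.52) = 0.2187
a^s = 1.52^0 = 1.0
s! = 1
P = 0.2187 * 1.0 / 1
P = 0.2187

0.2187


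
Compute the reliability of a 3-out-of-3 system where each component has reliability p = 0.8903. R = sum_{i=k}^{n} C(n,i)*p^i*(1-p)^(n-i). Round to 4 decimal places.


k = 3, n = 3, p = 0.8903
i=3: C(3,3)=1 * 0.8903^3 * 0.1097^0 = 0.7057
R = sum of terms = 0.7057

0.7057


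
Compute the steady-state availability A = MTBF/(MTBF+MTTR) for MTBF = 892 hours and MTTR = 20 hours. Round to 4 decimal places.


MTBF = 892
MTTR = 20
MTBF + MTTR = 912
A = 892 / 912
A = 0.9781

0.9781


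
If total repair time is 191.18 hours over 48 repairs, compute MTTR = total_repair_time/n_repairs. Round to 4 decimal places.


total_repair_time = 191.18
n_repairs = 48
MTTR = 191.18 / 48
MTTR = 3.9829

3.9829


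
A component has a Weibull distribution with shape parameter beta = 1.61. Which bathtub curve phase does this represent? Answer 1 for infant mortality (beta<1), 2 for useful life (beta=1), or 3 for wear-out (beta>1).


beta = 1.61
Compare beta to 1:
beta < 1 => infant mortality (phase 1)
beta = 1 => useful life (phase 2)
beta > 1 => wear-out (phase 3)
Since beta = 1.61, this is wear-out (increasing failure rate)
Phase = 3

3


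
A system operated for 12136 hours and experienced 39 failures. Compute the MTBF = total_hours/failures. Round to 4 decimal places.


total_hours = 12136
failures = 39
MTBF = 12136 / 39
MTBF = 311.1795

311.1795


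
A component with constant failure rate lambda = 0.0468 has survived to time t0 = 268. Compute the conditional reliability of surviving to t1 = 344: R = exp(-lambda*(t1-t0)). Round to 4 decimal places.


lambda = 0.0468
t0 = 268, t1 = 344
t1 - t0 = 76
lambda * (t1-t0) = 0.0468 * 76 = 3.5568
R = exp(-3.5568)
R = 0.0285

0.0285


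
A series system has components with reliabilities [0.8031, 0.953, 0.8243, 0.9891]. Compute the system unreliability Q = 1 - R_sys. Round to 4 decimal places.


Components: [0.8031, 0.953, 0.8243, 0.9891]
After component 1: product = 0.8031
After component 2: product = 0.7654
After component 3: product = 0.6309
After component 4: product = 0.624
R_sys = 0.624
Q = 1 - 0.624 = 0.376

0.376


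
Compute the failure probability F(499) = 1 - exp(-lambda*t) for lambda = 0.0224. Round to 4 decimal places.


lambda = 0.0224, t = 499
lambda * t = 11.1776
exp(-11.1776) = 0.0
F(t) = 1 - 0.0
F(t) = 1.0

1.0


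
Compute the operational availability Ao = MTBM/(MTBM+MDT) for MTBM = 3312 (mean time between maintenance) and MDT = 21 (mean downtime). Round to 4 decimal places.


MTBM = 3312
MDT = 21
MTBM + MDT = 3333
Ao = 3312 / 3333
Ao = 0.9937

0.9937


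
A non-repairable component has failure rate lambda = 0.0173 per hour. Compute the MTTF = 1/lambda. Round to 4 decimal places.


lambda = 0.0173
MTTF = 1 / 0.0173
MTTF = 57.8035

57.8035


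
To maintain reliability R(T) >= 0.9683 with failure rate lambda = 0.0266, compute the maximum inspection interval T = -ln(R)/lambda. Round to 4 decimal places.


R_target = 0.9683
lambda = 0.0266
-ln(0.9683) = 0.0322
T = 0.0322 / 0.0266
T = 1.211

1.211


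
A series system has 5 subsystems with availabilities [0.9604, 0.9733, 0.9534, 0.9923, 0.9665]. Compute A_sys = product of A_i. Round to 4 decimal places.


Subsystems: [0.9604, 0.9733, 0.9534, 0.9923, 0.9665]
After subsystem 1 (A=0.9604): product = 0.9604
After subsystem 2 (A=0.9733): product = 0.9348
After subsystem 3 (A=0.9534): product = 0.8912
After subsystem 4 (A=0.9923): product = 0.8843
After subsystem 5 (A=0.9665): product = 0.8547
A_sys = 0.8547

0.8547


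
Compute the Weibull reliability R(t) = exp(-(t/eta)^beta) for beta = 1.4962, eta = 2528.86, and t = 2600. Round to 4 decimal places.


beta = 1.4962, eta = 2528.86, t = 2600
t/eta = 2600 / 2528.86 = 1.0281
(t/eta)^beta = 1.0281^1.4962 = 1.0424
R(t) = exp(-1.0424)
R(t) = 0.3526

0.3526


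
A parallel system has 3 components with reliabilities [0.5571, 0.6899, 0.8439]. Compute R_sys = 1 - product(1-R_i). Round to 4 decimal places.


Components: [0.5571, 0.6899, 0.8439]
(1 - 0.5571) = 0.4429, running product = 0.4429
(1 - 0.6899) = 0.3101, running product = 0.1373
(1 - 0.8439) = 0.1561, running product = 0.0214
Product of (1-R_i) = 0.0214
R_sys = 1 - 0.0214 = 0.9786

0.9786


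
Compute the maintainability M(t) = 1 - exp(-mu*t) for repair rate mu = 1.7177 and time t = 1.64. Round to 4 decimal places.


mu = 1.7177, t = 1.64
mu * t = 1.7177 * 1.64 = 2.817
exp(-2.817) = 0.0598
M(t) = 1 - 0.0598
M(t) = 0.9402

0.9402


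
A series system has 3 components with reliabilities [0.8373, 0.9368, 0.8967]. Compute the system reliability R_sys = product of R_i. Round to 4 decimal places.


Components: [0.8373, 0.9368, 0.8967]
After component 1 (R=0.8373): product = 0.8373
After component 2 (R=0.9368): product = 0.7844
After component 3 (R=0.8967): product = 0.7034
R_sys = 0.7034

0.7034


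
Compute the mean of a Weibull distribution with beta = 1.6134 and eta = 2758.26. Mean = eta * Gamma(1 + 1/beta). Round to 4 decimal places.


beta = 1.6134, eta = 2758.26
1/beta = 0.6198
1 + 1/beta = 1.6198
Gamma(1.6198) = 0.8959
Mean = 2758.26 * 0.8959
Mean = 2471.123

2471.123


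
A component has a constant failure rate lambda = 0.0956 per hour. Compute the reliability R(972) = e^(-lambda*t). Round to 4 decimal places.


lambda = 0.0956
t = 972
lambda * t = 92.9232
R(t) = e^(-92.9232)
R(t) = 0.0

0.0


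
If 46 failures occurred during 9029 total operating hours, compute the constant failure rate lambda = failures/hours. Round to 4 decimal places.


failures = 46
total_hours = 9029
lambda = 46 / 9029
lambda = 0.0051

0.0051


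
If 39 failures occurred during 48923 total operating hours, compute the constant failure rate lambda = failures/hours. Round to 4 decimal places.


failures = 39
total_hours = 48923
lambda = 39 / 48923
lambda = 0.0008

0.0008


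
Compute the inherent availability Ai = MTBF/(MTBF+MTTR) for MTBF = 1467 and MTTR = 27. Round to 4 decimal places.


MTBF = 1467
MTTR = 27
MTBF + MTTR = 1494
Ai = 1467 / 1494
Ai = 0.9819

0.9819


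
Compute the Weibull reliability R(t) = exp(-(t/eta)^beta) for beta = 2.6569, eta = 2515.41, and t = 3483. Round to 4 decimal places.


beta = 2.6569, eta = 2515.41, t = 3483
t/eta = 3483 / 2515.41 = 1.3847
(t/eta)^beta = 1.3847^2.6569 = 2.3743
R(t) = exp(-2.3743)
R(t) = 0.0931

0.0931


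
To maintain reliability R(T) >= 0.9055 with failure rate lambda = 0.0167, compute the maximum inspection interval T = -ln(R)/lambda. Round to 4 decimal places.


R_target = 0.9055
lambda = 0.0167
-ln(0.9055) = 0.0993
T = 0.0993 / 0.0167
T = 5.9442

5.9442


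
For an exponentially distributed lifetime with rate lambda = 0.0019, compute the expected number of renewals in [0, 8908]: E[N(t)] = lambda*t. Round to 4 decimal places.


lambda = 0.0019
t = 8908
E[N(t)] = lambda * t
E[N(t)] = 0.0019 * 8908
E[N(t)] = 16.9252

16.9252


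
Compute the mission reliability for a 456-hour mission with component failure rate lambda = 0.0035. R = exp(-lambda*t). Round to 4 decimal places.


lambda = 0.0035
mission_time = 456
lambda * t = 0.0035 * 456 = 1.596
R = exp(-1.596)
R = 0.2027

0.2027


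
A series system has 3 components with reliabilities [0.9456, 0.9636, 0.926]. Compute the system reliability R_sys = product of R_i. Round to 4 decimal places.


Components: [0.9456, 0.9636, 0.926]
After component 1 (R=0.9456): product = 0.9456
After component 2 (R=0.9636): product = 0.9112
After component 3 (R=0.926): product = 0.8438
R_sys = 0.8438

0.8438


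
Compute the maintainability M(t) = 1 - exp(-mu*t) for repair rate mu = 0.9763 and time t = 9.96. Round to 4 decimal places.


mu = 0.9763, t = 9.96
mu * t = 0.9763 * 9.96 = 9.7239
exp(-9.7239) = 0.0001
M(t) = 1 - 0.0001
M(t) = 0.9999

0.9999


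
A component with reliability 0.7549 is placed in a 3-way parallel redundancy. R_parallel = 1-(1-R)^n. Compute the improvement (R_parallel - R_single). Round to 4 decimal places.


R_single = 0.7549, n = 3
1 - R_single = 0.2451
(1 - R_single)^n = 0.2451^3 = 0.0147
R_parallel = 1 - 0.0147 = 0.9853
Improvement = 0.9853 - 0.7549
Improvement = 0.2304

0.2304


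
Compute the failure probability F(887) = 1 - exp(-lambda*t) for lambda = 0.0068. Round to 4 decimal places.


lambda = 0.0068, t = 887
lambda * t = 6.0316
exp(-6.0316) = 0.0024
F(t) = 1 - 0.0024
F(t) = 0.9976

0.9976


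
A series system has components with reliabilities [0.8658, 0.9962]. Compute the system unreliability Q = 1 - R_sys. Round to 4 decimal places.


Components: [0.8658, 0.9962]
After component 1: product = 0.8658
After component 2: product = 0.8625
R_sys = 0.8625
Q = 1 - 0.8625 = 0.1375

0.1375


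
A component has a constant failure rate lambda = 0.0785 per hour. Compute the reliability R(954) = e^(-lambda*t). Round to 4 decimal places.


lambda = 0.0785
t = 954
lambda * t = 74.889
R(t) = e^(-74.889)
R(t) = 0.0

0.0


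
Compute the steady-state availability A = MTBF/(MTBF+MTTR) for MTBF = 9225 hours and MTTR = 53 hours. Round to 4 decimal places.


MTBF = 9225
MTTR = 53
MTBF + MTTR = 9278
A = 9225 / 9278
A = 0.9943

0.9943


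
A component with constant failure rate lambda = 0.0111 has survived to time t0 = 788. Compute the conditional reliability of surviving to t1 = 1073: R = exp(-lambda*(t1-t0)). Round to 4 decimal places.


lambda = 0.0111
t0 = 788, t1 = 1073
t1 - t0 = 285
lambda * (t1-t0) = 0.0111 * 285 = 3.1635
R = exp(-3.1635)
R = 0.0423

0.0423


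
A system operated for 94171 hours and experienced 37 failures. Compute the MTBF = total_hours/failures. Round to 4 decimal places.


total_hours = 94171
failures = 37
MTBF = 94171 / 37
MTBF = 2545.1622

2545.1622


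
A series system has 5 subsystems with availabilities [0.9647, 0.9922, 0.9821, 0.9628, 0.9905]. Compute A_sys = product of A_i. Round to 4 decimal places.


Subsystems: [0.9647, 0.9922, 0.9821, 0.9628, 0.9905]
After subsystem 1 (A=0.9647): product = 0.9647
After subsystem 2 (A=0.9922): product = 0.9572
After subsystem 3 (A=0.9821): product = 0.94
After subsystem 4 (A=0.9628): product = 0.9051
After subsystem 5 (A=0.9905): product = 0.8965
A_sys = 0.8965

0.8965


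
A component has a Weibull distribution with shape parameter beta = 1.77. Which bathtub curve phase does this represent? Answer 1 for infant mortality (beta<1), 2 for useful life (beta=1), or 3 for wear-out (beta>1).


beta = 1.77
Compare beta to 1:
beta < 1 => infant mortality (phase 1)
beta = 1 => useful life (phase 2)
beta > 1 => wear-out (phase 3)
Since beta = 1.77, this is wear-out (increasing failure rate)
Phase = 3

3


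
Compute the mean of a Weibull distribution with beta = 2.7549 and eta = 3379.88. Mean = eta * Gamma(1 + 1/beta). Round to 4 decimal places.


beta = 2.7549, eta = 3379.88
1/beta = 0.363
1 + 1/beta = 1.363
Gamma(1.363) = 0.8899
Mean = 3379.88 * 0.8899
Mean = 3007.803

3007.803


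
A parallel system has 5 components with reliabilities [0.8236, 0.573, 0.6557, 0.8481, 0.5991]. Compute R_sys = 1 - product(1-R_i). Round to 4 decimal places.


Components: [0.8236, 0.573, 0.6557, 0.8481, 0.5991]
(1 - 0.8236) = 0.1764, running product = 0.1764
(1 - 0.573) = 0.427, running product = 0.0753
(1 - 0.6557) = 0.3443, running product = 0.0259
(1 - 0.8481) = 0.1519, running product = 0.0039
(1 - 0.5991) = 0.4009, running product = 0.0016
Product of (1-R_i) = 0.0016
R_sys = 1 - 0.0016 = 0.9984

0.9984


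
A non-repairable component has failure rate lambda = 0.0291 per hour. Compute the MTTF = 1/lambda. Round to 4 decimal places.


lambda = 0.0291
MTTF = 1 / 0.0291
MTTF = 34.3643

34.3643


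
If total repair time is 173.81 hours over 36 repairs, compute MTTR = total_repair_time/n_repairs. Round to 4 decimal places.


total_repair_time = 173.81
n_repairs = 36
MTTR = 173.81 / 36
MTTR = 4.8281

4.8281


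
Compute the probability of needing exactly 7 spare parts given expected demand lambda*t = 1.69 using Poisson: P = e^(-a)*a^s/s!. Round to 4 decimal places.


a = 1.69, s = 7
e^(-a) = e^(-1.69) = 0.1845
a^s = 1.69^7 = 39.3738
s! = 5040
P = 0.1845 * 39.3738 / 5040
P = 0.0014

0.0014


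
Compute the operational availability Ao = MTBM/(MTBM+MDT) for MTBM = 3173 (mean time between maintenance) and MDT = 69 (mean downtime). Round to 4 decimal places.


MTBM = 3173
MDT = 69
MTBM + MDT = 3242
Ao = 3173 / 3242
Ao = 0.9787

0.9787


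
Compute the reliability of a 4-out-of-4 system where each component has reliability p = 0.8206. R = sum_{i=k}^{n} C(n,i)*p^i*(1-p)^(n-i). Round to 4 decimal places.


k = 4, n = 4, p = 0.8206
i=4: C(4,4)=1 * 0.8206^4 * 0.1794^0 = 0.4534
R = sum of terms = 0.4534

0.4534


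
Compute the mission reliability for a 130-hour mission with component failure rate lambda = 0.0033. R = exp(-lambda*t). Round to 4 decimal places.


lambda = 0.0033
mission_time = 130
lambda * t = 0.0033 * 130 = 0.429
R = exp(-0.429)
R = 0.6512

0.6512


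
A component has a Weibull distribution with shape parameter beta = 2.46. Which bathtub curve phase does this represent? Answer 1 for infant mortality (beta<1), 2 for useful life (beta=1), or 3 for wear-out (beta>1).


beta = 2.46
Compare beta to 1:
beta < 1 => infant mortality (phase 1)
beta = 1 => useful life (phase 2)
beta > 1 => wear-out (phase 3)
Since beta = 2.46, this is wear-out (increasing failure rate)
Phase = 3

3


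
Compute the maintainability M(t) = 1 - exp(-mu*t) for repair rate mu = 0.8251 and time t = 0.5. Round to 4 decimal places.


mu = 0.8251, t = 0.5
mu * t = 0.8251 * 0.5 = 0.4125
exp(-0.4125) = 0.662
M(t) = 1 - 0.662
M(t) = 0.338

0.338


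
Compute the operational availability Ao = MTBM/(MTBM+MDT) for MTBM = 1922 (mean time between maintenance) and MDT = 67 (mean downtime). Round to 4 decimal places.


MTBM = 1922
MDT = 67
MTBM + MDT = 1989
Ao = 1922 / 1989
Ao = 0.9663

0.9663


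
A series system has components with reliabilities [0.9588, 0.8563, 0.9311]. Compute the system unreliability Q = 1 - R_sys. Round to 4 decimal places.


Components: [0.9588, 0.8563, 0.9311]
After component 1: product = 0.9588
After component 2: product = 0.821
After component 3: product = 0.7645
R_sys = 0.7645
Q = 1 - 0.7645 = 0.2355

0.2355


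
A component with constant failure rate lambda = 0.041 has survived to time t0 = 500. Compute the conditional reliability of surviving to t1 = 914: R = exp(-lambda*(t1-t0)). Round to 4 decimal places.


lambda = 0.041
t0 = 500, t1 = 914
t1 - t0 = 414
lambda * (t1-t0) = 0.041 * 414 = 16.974
R = exp(-16.974)
R = 0.0

0.0


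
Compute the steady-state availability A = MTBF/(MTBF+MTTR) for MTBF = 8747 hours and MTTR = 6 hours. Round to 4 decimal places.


MTBF = 8747
MTTR = 6
MTBF + MTTR = 8753
A = 8747 / 8753
A = 0.9993

0.9993


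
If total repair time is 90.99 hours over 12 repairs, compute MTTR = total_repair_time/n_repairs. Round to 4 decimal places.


total_repair_time = 90.99
n_repairs = 12
MTTR = 90.99 / 12
MTTR = 7.5825

7.5825


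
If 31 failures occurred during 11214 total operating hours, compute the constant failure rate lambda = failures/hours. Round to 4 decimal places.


failures = 31
total_hours = 11214
lambda = 31 / 11214
lambda = 0.0028

0.0028


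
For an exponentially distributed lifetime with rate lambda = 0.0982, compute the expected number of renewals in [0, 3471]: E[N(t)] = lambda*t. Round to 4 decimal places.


lambda = 0.0982
t = 3471
E[N(t)] = lambda * t
E[N(t)] = 0.0982 * 3471
E[N(t)] = 340.8522

340.8522


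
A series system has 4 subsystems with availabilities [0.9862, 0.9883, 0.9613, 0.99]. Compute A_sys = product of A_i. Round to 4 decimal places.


Subsystems: [0.9862, 0.9883, 0.9613, 0.99]
After subsystem 1 (A=0.9862): product = 0.9862
After subsystem 2 (A=0.9883): product = 0.9747
After subsystem 3 (A=0.9613): product = 0.9369
After subsystem 4 (A=0.99): product = 0.9276
A_sys = 0.9276

0.9276


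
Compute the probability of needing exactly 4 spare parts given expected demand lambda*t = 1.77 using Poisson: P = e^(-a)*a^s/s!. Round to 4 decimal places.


a = 1.77, s = 4
e^(-a) = e^(-1.77) = 0.1703
a^s = 1.77^4 = 9.8151
s! = 24
P = 0.1703 * 9.8151 / 24
P = 0.0697

0.0697


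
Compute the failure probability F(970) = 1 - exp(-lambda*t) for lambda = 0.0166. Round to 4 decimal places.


lambda = 0.0166, t = 970
lambda * t = 16.102
exp(-16.102) = 0.0
F(t) = 1 - 0.0
F(t) = 1.0

1.0


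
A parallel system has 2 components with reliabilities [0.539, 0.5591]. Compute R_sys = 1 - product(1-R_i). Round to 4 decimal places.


Components: [0.539, 0.5591]
(1 - 0.539) = 0.461, running product = 0.461
(1 - 0.5591) = 0.4409, running product = 0.2033
Product of (1-R_i) = 0.2033
R_sys = 1 - 0.2033 = 0.7967

0.7967


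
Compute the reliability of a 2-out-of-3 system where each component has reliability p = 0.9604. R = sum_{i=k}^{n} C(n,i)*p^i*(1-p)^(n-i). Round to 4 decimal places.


k = 2, n = 3, p = 0.9604
i=2: C(3,2)=3 * 0.9604^2 * 0.0396^1 = 0.1096
i=3: C(3,3)=1 * 0.9604^3 * 0.0396^0 = 0.8858
R = sum of terms = 0.9954

0.9954


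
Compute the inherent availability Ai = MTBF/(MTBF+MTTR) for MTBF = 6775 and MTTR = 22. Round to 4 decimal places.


MTBF = 6775
MTTR = 22
MTBF + MTTR = 6797
Ai = 6775 / 6797
Ai = 0.9968

0.9968


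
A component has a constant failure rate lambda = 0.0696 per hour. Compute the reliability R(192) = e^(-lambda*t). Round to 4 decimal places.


lambda = 0.0696
t = 192
lambda * t = 13.3632
R(t) = e^(-13.3632)
R(t) = 0.0

0.0


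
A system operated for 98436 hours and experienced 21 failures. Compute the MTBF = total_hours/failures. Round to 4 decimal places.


total_hours = 98436
failures = 21
MTBF = 98436 / 21
MTBF = 4687.4286

4687.4286


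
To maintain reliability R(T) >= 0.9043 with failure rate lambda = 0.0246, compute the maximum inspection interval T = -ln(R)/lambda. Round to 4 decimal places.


R_target = 0.9043
lambda = 0.0246
-ln(0.9043) = 0.1006
T = 0.1006 / 0.0246
T = 4.0892

4.0892


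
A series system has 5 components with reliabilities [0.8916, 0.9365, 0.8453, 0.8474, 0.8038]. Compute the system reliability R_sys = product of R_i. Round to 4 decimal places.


Components: [0.8916, 0.9365, 0.8453, 0.8474, 0.8038]
After component 1 (R=0.8916): product = 0.8916
After component 2 (R=0.9365): product = 0.835
After component 3 (R=0.8453): product = 0.7058
After component 4 (R=0.8474): product = 0.5981
After component 5 (R=0.8038): product = 0.4808
R_sys = 0.4808

0.4808


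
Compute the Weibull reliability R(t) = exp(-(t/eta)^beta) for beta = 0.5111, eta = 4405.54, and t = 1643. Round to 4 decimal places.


beta = 0.5111, eta = 4405.54, t = 1643
t/eta = 1643 / 4405.54 = 0.3729
(t/eta)^beta = 0.3729^0.5111 = 0.604
R(t) = exp(-0.604)
R(t) = 0.5466

0.5466


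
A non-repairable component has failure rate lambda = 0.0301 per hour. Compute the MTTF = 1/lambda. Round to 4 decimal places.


lambda = 0.0301
MTTF = 1 / 0.0301
MTTF = 33.2226

33.2226


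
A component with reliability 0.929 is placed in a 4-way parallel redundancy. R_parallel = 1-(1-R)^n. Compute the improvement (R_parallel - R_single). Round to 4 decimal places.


R_single = 0.929, n = 4
1 - R_single = 0.071
(1 - R_single)^n = 0.071^4 = 0.0
R_parallel = 1 - 0.0 = 1.0
Improvement = 1.0 - 0.929
Improvement = 0.071

0.071


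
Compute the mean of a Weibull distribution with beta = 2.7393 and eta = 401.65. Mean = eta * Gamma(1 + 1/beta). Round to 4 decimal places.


beta = 2.7393, eta = 401.65
1/beta = 0.3651
1 + 1/beta = 1.3651
Gamma(1.3651) = 0.8897
Mean = 401.65 * 0.8897
Mean = 357.3609

357.3609


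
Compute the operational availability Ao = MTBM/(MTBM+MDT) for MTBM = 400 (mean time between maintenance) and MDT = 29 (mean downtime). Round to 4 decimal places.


MTBM = 400
MDT = 29
MTBM + MDT = 429
Ao = 400 / 429
Ao = 0.9324

0.9324


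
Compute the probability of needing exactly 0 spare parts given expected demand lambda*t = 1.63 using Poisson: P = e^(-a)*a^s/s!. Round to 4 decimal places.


a = 1.63, s = 0
e^(-a) = e^(-1.63) = 0.1959
a^s = 1.63^0 = 1.0
s! = 1
P = 0.1959 * 1.0 / 1
P = 0.1959

0.1959


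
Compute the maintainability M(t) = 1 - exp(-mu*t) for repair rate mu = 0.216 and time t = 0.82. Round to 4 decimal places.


mu = 0.216, t = 0.82
mu * t = 0.216 * 0.82 = 0.1771
exp(-0.1771) = 0.8377
M(t) = 1 - 0.8377
M(t) = 0.1623

0.1623


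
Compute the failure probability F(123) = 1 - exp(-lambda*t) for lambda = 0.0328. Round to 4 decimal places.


lambda = 0.0328, t = 123
lambda * t = 4.0344
exp(-4.0344) = 0.0177
F(t) = 1 - 0.0177
F(t) = 0.9823

0.9823


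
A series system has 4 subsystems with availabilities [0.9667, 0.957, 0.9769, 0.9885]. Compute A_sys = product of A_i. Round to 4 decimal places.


Subsystems: [0.9667, 0.957, 0.9769, 0.9885]
After subsystem 1 (A=0.9667): product = 0.9667
After subsystem 2 (A=0.957): product = 0.9251
After subsystem 3 (A=0.9769): product = 0.9038
After subsystem 4 (A=0.9885): product = 0.8934
A_sys = 0.8934

0.8934


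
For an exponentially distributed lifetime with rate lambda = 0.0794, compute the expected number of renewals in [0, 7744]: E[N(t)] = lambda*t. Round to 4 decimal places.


lambda = 0.0794
t = 7744
E[N(t)] = lambda * t
E[N(t)] = 0.0794 * 7744
E[N(t)] = 614.8736

614.8736


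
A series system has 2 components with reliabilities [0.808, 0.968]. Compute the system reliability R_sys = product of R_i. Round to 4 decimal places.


Components: [0.808, 0.968]
After component 1 (R=0.808): product = 0.808
After component 2 (R=0.968): product = 0.7821
R_sys = 0.7821

0.7821


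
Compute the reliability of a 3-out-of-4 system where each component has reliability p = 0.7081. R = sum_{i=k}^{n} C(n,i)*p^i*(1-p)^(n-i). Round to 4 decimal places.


k = 3, n = 4, p = 0.7081
i=3: C(4,3)=4 * 0.7081^3 * 0.2919^1 = 0.4146
i=4: C(4,4)=1 * 0.7081^4 * 0.2919^0 = 0.2514
R = sum of terms = 0.666

0.666


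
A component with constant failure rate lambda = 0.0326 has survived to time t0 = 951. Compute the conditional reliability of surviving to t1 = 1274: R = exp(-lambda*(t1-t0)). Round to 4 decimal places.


lambda = 0.0326
t0 = 951, t1 = 1274
t1 - t0 = 323
lambda * (t1-t0) = 0.0326 * 323 = 10.5298
R = exp(-10.5298)
R = 0.0

0.0


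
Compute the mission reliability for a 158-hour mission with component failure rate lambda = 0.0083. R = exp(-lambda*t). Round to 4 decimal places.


lambda = 0.0083
mission_time = 158
lambda * t = 0.0083 * 158 = 1.3114
R = exp(-1.3114)
R = 0.2694

0.2694


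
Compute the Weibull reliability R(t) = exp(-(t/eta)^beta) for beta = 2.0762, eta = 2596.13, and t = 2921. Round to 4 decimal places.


beta = 2.0762, eta = 2596.13, t = 2921
t/eta = 2921 / 2596.13 = 1.1251
(t/eta)^beta = 1.1251^2.0762 = 1.2774
R(t) = exp(-1.2774)
R(t) = 0.2788

0.2788


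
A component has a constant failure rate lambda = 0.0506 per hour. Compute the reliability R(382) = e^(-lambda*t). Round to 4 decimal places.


lambda = 0.0506
t = 382
lambda * t = 19.3292
R(t) = e^(-19.3292)
R(t) = 0.0

0.0


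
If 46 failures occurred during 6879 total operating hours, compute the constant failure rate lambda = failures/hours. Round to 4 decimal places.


failures = 46
total_hours = 6879
lambda = 46 / 6879
lambda = 0.0067

0.0067


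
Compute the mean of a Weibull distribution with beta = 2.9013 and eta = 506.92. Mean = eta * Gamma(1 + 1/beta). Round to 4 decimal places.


beta = 2.9013, eta = 506.92
1/beta = 0.3447
1 + 1/beta = 1.3447
Gamma(1.3447) = 0.8917
Mean = 506.92 * 0.8917
Mean = 452.0236

452.0236


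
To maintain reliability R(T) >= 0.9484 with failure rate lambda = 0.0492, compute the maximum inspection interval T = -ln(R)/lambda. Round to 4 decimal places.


R_target = 0.9484
lambda = 0.0492
-ln(0.9484) = 0.053
T = 0.053 / 0.0492
T = 1.0768

1.0768


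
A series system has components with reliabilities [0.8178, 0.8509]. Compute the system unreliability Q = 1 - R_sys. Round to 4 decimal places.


Components: [0.8178, 0.8509]
After component 1: product = 0.8178
After component 2: product = 0.6959
R_sys = 0.6959
Q = 1 - 0.6959 = 0.3041

0.3041


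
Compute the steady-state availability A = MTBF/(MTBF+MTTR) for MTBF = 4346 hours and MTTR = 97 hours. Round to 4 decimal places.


MTBF = 4346
MTTR = 97
MTBF + MTTR = 4443
A = 4346 / 4443
A = 0.9782

0.9782


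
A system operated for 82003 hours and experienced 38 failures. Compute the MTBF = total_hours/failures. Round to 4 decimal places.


total_hours = 82003
failures = 38
MTBF = 82003 / 38
MTBF = 2157.9737

2157.9737


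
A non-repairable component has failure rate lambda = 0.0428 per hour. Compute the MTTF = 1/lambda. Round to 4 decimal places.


lambda = 0.0428
MTTF = 1 / 0.0428
MTTF = 23.3645

23.3645


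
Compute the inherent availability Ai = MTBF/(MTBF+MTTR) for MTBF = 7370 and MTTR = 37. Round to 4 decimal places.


MTBF = 7370
MTTR = 37
MTBF + MTTR = 7407
Ai = 7370 / 7407
Ai = 0.995

0.995


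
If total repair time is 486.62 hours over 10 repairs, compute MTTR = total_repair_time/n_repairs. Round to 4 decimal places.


total_repair_time = 486.62
n_repairs = 10
MTTR = 486.62 / 10
MTTR = 48.662

48.662


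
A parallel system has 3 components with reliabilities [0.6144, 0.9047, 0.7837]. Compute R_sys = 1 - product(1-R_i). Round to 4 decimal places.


Components: [0.6144, 0.9047, 0.7837]
(1 - 0.6144) = 0.3856, running product = 0.3856
(1 - 0.9047) = 0.0953, running product = 0.0367
(1 - 0.7837) = 0.2163, running product = 0.0079
Product of (1-R_i) = 0.0079
R_sys = 1 - 0.0079 = 0.9921

0.9921


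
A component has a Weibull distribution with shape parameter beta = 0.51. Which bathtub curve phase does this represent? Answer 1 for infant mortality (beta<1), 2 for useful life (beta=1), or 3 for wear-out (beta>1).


beta = 0.51
Compare beta to 1:
beta < 1 => infant mortality (phase 1)
beta = 1 => useful life (phase 2)
beta > 1 => wear-out (phase 3)
Since beta = 0.51, this is infant mortality (decreasing failure rate)
Phase = 1

1


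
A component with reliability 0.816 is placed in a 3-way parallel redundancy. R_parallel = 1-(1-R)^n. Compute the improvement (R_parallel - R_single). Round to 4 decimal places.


R_single = 0.816, n = 3
1 - R_single = 0.184
(1 - R_single)^n = 0.184^3 = 0.0062
R_parallel = 1 - 0.0062 = 0.9938
Improvement = 0.9938 - 0.816
Improvement = 0.1778

0.1778


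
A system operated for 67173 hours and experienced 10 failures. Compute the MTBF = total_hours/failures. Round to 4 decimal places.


total_hours = 67173
failures = 10
MTBF = 67173 / 10
MTBF = 6717.3

6717.3


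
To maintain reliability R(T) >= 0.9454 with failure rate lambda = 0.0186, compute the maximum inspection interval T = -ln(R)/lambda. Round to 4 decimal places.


R_target = 0.9454
lambda = 0.0186
-ln(0.9454) = 0.0561
T = 0.0561 / 0.0186
T = 3.0187

3.0187


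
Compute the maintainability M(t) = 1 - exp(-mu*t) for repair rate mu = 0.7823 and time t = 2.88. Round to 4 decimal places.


mu = 0.7823, t = 2.88
mu * t = 0.7823 * 2.88 = 2.253
exp(-2.253) = 0.1051
M(t) = 1 - 0.1051
M(t) = 0.8949

0.8949


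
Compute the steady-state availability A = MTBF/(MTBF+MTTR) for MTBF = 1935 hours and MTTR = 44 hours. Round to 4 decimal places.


MTBF = 1935
MTTR = 44
MTBF + MTTR = 1979
A = 1935 / 1979
A = 0.9778

0.9778


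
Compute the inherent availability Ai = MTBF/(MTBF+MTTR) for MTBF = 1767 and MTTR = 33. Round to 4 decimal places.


MTBF = 1767
MTTR = 33
MTBF + MTTR = 1800
Ai = 1767 / 1800
Ai = 0.9817

0.9817


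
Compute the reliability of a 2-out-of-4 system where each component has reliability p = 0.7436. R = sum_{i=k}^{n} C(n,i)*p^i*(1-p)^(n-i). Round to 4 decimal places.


k = 2, n = 4, p = 0.7436
i=2: C(4,2)=6 * 0.7436^2 * 0.2564^2 = 0.2181
i=3: C(4,3)=4 * 0.7436^3 * 0.2564^1 = 0.4217
i=4: C(4,4)=1 * 0.7436^4 * 0.2564^0 = 0.3057
R = sum of terms = 0.9455

0.9455


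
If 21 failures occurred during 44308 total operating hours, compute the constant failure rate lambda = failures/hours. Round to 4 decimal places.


failures = 21
total_hours = 44308
lambda = 21 / 44308
lambda = 0.0005

0.0005


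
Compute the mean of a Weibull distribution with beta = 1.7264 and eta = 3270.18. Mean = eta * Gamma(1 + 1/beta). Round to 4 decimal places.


beta = 1.7264, eta = 3270.18
1/beta = 0.5792
1 + 1/beta = 1.5792
Gamma(1.5792) = 0.8913
Mean = 3270.18 * 0.8913
Mean = 2914.8622

2914.8622


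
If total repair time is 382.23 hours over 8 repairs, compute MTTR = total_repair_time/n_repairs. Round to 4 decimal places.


total_repair_time = 382.23
n_repairs = 8
MTTR = 382.23 / 8
MTTR = 47.7788

47.7788


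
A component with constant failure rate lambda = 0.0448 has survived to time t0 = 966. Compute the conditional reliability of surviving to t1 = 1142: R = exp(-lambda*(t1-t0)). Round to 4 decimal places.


lambda = 0.0448
t0 = 966, t1 = 1142
t1 - t0 = 176
lambda * (t1-t0) = 0.0448 * 176 = 7.8848
R = exp(-7.8848)
R = 0.0004

0.0004


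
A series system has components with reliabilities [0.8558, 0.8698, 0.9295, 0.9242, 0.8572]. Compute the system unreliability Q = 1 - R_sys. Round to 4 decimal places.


Components: [0.8558, 0.8698, 0.9295, 0.9242, 0.8572]
After component 1: product = 0.8558
After component 2: product = 0.7444
After component 3: product = 0.6919
After component 4: product = 0.6395
After component 5: product = 0.5481
R_sys = 0.5481
Q = 1 - 0.5481 = 0.4519

0.4519
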